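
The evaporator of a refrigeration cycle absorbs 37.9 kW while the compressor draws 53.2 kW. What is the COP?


COP = Q_evap / W
COP = 37.9 / 53.2
COP = 0.712

0.712


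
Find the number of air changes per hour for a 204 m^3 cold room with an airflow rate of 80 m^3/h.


ACH = flow / volume
ACH = 80 / 204
ACH = 0.392

0.392


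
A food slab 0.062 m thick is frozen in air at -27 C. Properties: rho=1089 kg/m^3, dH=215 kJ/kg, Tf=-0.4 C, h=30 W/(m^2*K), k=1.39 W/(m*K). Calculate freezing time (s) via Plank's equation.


dT = -0.4 - (-27) = 26.6 K
term1 = a/(2h) = 0.062/(2*30) = 0.001033333333
term2 = a^2/(8k) = 0.062^2/(8*1.39) = 0.0003456834532
t = rho*dH*1000/dT * (term1 + term2)
t = 1089*215*1000/26.6 * (0.001033333333 + 0.0003456834532)
t = 12138 s

12138


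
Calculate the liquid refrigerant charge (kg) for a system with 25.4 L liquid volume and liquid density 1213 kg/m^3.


Charge = V * rho / 1000
Charge = 25.4 * 1213 / 1000
Charge = 30.81 kg

30.81


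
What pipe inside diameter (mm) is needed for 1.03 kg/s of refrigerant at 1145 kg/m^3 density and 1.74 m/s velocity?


A = m_dot / (rho * v) = 1.03 / (1145 * 1.74) = 0.0005169904131 m^2
d = sqrt(4*A/pi) * 1000
d = 25.7 mm

25.7


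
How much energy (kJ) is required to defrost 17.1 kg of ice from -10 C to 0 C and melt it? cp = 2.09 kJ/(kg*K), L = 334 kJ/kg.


Sensible heat = cp * dT = 2.09 * 10 = 20.9 kJ/kg
Total per kg = 20.9 + 334 = 354.9 kJ/kg
Q = m * total = 17.1 * 354.9
Q = 6068.8 kJ

6068.8


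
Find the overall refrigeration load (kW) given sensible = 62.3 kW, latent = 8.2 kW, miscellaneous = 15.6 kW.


Q_total = Q_s + Q_l + Q_misc
Q_total = 62.3 + 8.2 + 15.6
Q_total = 86.1 kW

86.1


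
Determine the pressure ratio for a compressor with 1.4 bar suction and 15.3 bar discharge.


PR = P_high / P_low
PR = 15.3 / 1.4
PR = 10.929

10.929


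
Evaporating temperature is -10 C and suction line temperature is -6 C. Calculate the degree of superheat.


Superheat = T_suction - T_evap
Superheat = -6 - (-10)
Superheat = 4 K

4


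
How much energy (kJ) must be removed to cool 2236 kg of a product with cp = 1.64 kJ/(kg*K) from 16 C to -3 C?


dT = 16 - (-3) = 19 K
Q = m * cp * dT = 2236 * 1.64 * 19
Q = 69674 kJ

69674


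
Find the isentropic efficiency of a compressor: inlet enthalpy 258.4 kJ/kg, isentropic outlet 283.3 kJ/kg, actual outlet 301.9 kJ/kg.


dh_ideal = 283.3 - 258.4 = 24.9 kJ/kg
dh_actual = 301.9 - 258.4 = 43.5 kJ/kg
eta_s = dh_ideal / dh_actual = 24.9 / 43.5
eta_s = 0.5724

0.5724


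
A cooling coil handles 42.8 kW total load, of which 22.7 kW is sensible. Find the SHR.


SHR = Q_sensible / Q_total
SHR = 22.7 / 42.8
SHR = 0.53

0.53


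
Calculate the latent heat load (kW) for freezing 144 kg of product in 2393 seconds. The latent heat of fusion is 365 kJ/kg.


Q_lat = m * h_fg / t
Q_lat = 144 * 365 / 2393
Q_lat = 21.96 kW

21.96


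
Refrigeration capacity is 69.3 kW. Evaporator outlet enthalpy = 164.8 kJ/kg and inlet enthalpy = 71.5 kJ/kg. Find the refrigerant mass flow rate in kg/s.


dh = 164.8 - 71.5 = 93.3 kJ/kg
m_dot = Q / dh = 69.3 / 93.3 = 0.7428 kg/s

0.7428


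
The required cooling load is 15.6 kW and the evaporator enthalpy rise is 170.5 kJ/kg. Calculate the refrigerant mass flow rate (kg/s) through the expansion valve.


m_dot = Q / dh
m_dot = 15.6 / 170.5
m_dot = 0.0915 kg/s

0.0915


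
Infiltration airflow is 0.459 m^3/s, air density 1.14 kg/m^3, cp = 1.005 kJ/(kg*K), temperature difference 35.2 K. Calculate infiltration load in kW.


Q = V_dot * rho * cp * dT
Q = 0.459 * 1.14 * 1.005 * 35.2
Q = 18.511 kW

18.511


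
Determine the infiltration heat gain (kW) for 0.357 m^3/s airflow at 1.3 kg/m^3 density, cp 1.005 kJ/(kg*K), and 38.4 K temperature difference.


Q = V_dot * rho * cp * dT
Q = 0.357 * 1.3 * 1.005 * 38.4
Q = 17.911 kW

17.911


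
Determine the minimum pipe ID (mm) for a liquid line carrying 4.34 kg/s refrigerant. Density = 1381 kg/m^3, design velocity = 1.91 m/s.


A = m_dot / (rho * v) = 4.34 / (1381 * 1.91) = 0.001645366625 m^2
d = sqrt(4*A/pi) * 1000
d = 45.8 mm

45.8


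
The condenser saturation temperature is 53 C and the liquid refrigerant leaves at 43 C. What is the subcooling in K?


Subcooling = T_cond - T_liquid
Subcooling = 53 - 43
Subcooling = 10 K

10


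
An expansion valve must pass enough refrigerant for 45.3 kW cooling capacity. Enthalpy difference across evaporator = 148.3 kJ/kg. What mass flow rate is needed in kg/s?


m_dot = Q / dh
m_dot = 45.3 / 148.3
m_dot = 0.3055 kg/s

0.3055


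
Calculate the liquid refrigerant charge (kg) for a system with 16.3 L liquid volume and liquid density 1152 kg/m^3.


Charge = V * rho / 1000
Charge = 16.3 * 1152 / 1000
Charge = 18.78 kg

18.78


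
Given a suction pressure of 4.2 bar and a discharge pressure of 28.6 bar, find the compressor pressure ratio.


PR = P_high / P_low
PR = 28.6 / 4.2
PR = 6.81

6.81


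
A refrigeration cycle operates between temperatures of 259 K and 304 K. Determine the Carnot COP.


dT = 304 - 259 = 45 K
COP_carnot = T_cold / dT = 259 / 45
COP_carnot = 5.756

5.756


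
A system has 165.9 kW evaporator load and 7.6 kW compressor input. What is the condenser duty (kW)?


Q_cond = Q_evap + W
Q_cond = 165.9 + 7.6
Q_cond = 173.5 kW

173.5


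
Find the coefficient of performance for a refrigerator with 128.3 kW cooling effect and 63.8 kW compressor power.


COP = Q_evap / W
COP = 128.3 / 63.8
COP = 2.011

2.011


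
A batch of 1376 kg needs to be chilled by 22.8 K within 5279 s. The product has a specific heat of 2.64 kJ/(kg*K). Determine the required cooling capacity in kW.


Q = m * cp * dT / t
Q = 1376 * 2.64 * 22.8 / 5279
Q = 15.689 kW

15.689


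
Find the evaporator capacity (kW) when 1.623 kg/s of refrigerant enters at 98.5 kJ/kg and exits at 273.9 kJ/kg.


dh = 273.9 - 98.5 = 175.4 kJ/kg
Q_evap = m_dot * dh = 1.623 * 175.4
Q_evap = 284.67 kW

284.67


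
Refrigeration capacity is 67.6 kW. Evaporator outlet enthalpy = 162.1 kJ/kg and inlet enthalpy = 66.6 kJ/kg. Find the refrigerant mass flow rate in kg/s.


dh = 162.1 - 66.6 = 95.5 kJ/kg
m_dot = Q / dh = 67.6 / 95.5 = 0.7079 kg/s

0.7079


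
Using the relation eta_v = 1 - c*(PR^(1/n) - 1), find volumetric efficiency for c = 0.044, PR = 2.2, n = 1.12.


PR^(1/n) = 2.2^(1/1.12) = 2.02178298
eta_v = 1 - 0.044 * (2.02178298 - 1)
eta_v = 0.955

0.955


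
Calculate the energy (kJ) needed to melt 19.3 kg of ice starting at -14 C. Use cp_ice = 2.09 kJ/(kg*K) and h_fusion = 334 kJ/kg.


Sensible heat = cp * dT = 2.09 * 14 = 29.26 kJ/kg
Total per kg = 29.26 + 334 = 363.26 kJ/kg
Q = m * total = 19.3 * 363.26
Q = 7010.9 kJ

7010.9


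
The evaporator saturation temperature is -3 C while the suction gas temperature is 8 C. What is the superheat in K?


Superheat = T_suction - T_evap
Superheat = 8 - (-3)
Superheat = 11 K

11


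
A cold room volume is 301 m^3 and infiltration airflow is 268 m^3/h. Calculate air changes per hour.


ACH = flow / volume
ACH = 268 / 301
ACH = 0.89

0.89


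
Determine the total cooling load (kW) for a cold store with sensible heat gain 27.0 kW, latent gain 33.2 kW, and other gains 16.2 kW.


Q_total = Q_s + Q_l + Q_misc
Q_total = 27.0 + 33.2 + 16.2
Q_total = 76.4 kW

76.4


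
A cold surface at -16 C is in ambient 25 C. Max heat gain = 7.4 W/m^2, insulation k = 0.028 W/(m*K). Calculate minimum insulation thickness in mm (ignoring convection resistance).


dT = 25 - (-16) = 41 K
thickness = k * dT / q_max * 1000
thickness = 0.028 * 41 / 7.4 * 1000
thickness = 155.1 mm

155.1


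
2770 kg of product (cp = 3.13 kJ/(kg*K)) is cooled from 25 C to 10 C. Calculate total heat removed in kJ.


dT = 25 - (10) = 15 K
Q = m * cp * dT = 2770 * 3.13 * 15
Q = 130052 kJ

130052


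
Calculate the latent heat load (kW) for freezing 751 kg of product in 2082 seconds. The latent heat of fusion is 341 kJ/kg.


Q_lat = m * h_fg / t
Q_lat = 751 * 341 / 2082
Q_lat = 123.0 kW

123.0


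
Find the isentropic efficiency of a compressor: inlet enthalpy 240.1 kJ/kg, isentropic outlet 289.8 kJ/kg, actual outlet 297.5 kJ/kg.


dh_ideal = 289.8 - 240.1 = 49.7 kJ/kg
dh_actual = 297.5 - 240.1 = 57.4 kJ/kg
eta_s = dh_ideal / dh_actual = 49.7 / 57.4
eta_s = 0.8659

0.8659


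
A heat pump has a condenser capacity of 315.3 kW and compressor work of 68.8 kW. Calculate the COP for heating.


COP_hp = Q_cond / W
COP_hp = 315.3 / 68.8
COP_hp = 4.583

4.583


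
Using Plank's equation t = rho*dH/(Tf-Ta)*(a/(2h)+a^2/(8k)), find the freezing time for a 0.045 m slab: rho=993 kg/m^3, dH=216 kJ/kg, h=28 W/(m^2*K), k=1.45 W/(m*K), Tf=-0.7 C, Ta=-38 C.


dT = -0.7 - (-38) = 37.3 K
term1 = a/(2h) = 0.045/(2*28) = 0.0008035714286
term2 = a^2/(8k) = 0.045^2/(8*1.45) = 0.0001745689655
t = rho*dH*1000/dT * (term1 + term2)
t = 993*216*1000/37.3 * (0.0008035714286 + 0.0001745689655)
t = 5625 s

5625


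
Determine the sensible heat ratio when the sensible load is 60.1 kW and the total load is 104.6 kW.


SHR = Q_sensible / Q_total
SHR = 60.1 / 104.6
SHR = 0.575

0.575


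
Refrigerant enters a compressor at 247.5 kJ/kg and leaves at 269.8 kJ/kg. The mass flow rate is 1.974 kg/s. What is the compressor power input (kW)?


dh = 269.8 - 247.5 = 22.3 kJ/kg
W = m_dot * dh = 1.974 * 22.3 = 44.02 kW

44.02


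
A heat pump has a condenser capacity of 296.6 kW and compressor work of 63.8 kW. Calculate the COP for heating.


COP_hp = Q_cond / W
COP_hp = 296.6 / 63.8
COP_hp = 4.649

4.649


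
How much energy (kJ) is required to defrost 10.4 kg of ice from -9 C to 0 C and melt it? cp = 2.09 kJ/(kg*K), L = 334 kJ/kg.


Sensible heat = cp * dT = 2.09 * 9 = 18.81 kJ/kg
Total per kg = 18.81 + 334 = 352.81 kJ/kg
Q = m * total = 10.4 * 352.81
Q = 3669.2 kJ

3669.2


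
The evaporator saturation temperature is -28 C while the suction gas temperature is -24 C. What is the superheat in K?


Superheat = T_suction - T_evap
Superheat = -24 - (-28)
Superheat = 4 K

4


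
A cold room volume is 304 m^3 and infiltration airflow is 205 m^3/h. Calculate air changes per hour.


ACH = flow / volume
ACH = 205 / 304
ACH = 0.674

0.674


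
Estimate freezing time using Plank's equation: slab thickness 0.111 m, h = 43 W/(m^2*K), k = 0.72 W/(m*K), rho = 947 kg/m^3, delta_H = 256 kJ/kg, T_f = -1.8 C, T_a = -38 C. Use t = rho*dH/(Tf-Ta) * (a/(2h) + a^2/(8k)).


dT = -1.8 - (-38) = 36.2 K
term1 = a/(2h) = 0.111/(2*43) = 0.001290697674
term2 = a^2/(8k) = 0.111^2/(8*0.72) = 0.0021390625
t = rho*dH*1000/dT * (term1 + term2)
t = 947*256*1000/36.2 * (0.001290697674 + 0.0021390625)
t = 22969 s

22969


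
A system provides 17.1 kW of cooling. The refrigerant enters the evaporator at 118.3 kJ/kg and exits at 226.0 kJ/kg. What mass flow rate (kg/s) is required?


dh = 226.0 - 118.3 = 107.7 kJ/kg
m_dot = Q / dh = 17.1 / 107.7 = 0.1588 kg/s

0.1588


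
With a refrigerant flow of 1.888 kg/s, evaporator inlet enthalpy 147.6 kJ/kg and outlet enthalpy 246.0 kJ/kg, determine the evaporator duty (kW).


dh = 246.0 - 147.6 = 98.4 kJ/kg
Q_evap = m_dot * dh = 1.888 * 98.4
Q_evap = 185.78 kW

185.78


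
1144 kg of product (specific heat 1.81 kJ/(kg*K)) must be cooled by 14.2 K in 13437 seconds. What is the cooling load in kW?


Q = m * cp * dT / t
Q = 1144 * 1.81 * 14.2 / 13437
Q = 2.188 kW

2.188


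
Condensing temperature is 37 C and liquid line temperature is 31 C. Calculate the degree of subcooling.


Subcooling = T_cond - T_liquid
Subcooling = 37 - 31
Subcooling = 6 K

6


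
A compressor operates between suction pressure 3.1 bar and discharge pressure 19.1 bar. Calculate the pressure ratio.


PR = P_high / P_low
PR = 19.1 / 3.1
PR = 6.161

6.161


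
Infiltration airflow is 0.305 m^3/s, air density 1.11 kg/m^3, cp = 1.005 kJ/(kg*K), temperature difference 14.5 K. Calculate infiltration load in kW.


Q = V_dot * rho * cp * dT
Q = 0.305 * 1.11 * 1.005 * 14.5
Q = 4.934 kW

4.934


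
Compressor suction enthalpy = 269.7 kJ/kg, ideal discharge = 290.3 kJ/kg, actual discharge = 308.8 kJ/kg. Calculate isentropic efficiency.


dh_ideal = 290.3 - 269.7 = 20.6 kJ/kg
dh_actual = 308.8 - 269.7 = 39.1 kJ/kg
eta_s = dh_ideal / dh_actual = 20.6 / 39.1
eta_s = 0.5269

0.5269


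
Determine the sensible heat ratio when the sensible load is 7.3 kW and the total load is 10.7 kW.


SHR = Q_sensible / Q_total
SHR = 7.3 / 10.7
SHR = 0.682

0.682


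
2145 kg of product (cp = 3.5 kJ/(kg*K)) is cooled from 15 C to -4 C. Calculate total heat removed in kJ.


dT = 15 - (-4) = 19 K
Q = m * cp * dT = 2145 * 3.5 * 19
Q = 142643 kJ

142643


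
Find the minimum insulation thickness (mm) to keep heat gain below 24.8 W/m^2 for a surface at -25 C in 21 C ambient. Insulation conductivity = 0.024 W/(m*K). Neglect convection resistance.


dT = 21 - (-25) = 46 K
thickness = k * dT / q_max * 1000
thickness = 0.024 * 46 / 24.8 * 1000
thickness = 44.5 mm

44.5


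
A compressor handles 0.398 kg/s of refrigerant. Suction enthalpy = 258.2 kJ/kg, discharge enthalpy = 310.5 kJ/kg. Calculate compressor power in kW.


dh = 310.5 - 258.2 = 52.3 kJ/kg
W = m_dot * dh = 0.398 * 52.3 = 20.82 kW

20.82


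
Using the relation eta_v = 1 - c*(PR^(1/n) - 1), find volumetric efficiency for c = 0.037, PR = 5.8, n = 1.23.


PR^(1/n) = 5.8^(1/1.23) = 4.17516041
eta_v = 1 - 0.037 * (4.17516041 - 1)
eta_v = 0.8825

0.8825


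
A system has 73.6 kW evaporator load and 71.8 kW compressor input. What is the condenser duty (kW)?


Q_cond = Q_evap + W
Q_cond = 73.6 + 71.8
Q_cond = 145.4 kW

145.4


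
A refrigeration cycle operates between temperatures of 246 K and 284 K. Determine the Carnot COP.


dT = 284 - 246 = 38 K
COP_carnot = T_cold / dT = 246 / 38
COP_carnot = 6.474

6.474


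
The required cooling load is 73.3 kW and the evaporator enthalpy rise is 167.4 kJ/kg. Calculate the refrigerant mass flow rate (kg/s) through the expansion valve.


m_dot = Q / dh
m_dot = 73.3 / 167.4
m_dot = 0.4379 kg/s

0.4379


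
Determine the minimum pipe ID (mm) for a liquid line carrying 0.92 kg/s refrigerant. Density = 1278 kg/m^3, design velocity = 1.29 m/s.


A = m_dot / (rho * v) = 0.92 / (1278 * 1.29) = 0.000558042484 m^2
d = sqrt(4*A/pi) * 1000
d = 26.7 mm

26.7


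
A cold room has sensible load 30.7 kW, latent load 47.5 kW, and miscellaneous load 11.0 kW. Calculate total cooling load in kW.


Q_total = Q_s + Q_l + Q_misc
Q_total = 30.7 + 47.5 + 11.0
Q_total = 89.2 kW

89.2


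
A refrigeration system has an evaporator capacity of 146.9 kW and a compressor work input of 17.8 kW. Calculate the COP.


COP = Q_evap / W
COP = 146.9 / 17.8
COP = 8.253

8.253


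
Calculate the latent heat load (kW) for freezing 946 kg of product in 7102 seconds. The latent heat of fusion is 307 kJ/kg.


Q_lat = m * h_fg / t
Q_lat = 946 * 307 / 7102
Q_lat = 40.89 kW

40.89


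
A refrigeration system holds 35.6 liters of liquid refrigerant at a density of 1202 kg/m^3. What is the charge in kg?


Charge = V * rho / 1000
Charge = 35.6 * 1202 / 1000
Charge = 42.79 kg

42.79


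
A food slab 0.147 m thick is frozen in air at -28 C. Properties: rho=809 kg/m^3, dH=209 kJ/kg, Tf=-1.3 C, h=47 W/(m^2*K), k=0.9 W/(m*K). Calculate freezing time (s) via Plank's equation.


dT = -1.3 - (-28) = 26.7 K
term1 = a/(2h) = 0.147/(2*47) = 0.001563829787
term2 = a^2/(8k) = 0.147^2/(8*0.9) = 0.00300125
t = rho*dH*1000/dT * (term1 + term2)
t = 809*209*1000/26.7 * (0.001563829787 + 0.00300125)
t = 28909 s

28909


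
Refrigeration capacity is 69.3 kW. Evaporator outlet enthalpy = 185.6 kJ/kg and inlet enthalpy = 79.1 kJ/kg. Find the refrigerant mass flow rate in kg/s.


dh = 185.6 - 79.1 = 106.5 kJ/kg
m_dot = Q / dh = 69.3 / 106.5 = 0.6507 kg/s

0.6507


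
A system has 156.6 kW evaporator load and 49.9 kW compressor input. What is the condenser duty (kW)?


Q_cond = Q_evap + W
Q_cond = 156.6 + 49.9
Q_cond = 206.5 kW

206.5


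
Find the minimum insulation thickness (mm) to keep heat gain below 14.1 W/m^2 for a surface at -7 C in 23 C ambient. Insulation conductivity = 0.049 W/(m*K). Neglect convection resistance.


dT = 23 - (-7) = 30 K
thickness = k * dT / q_max * 1000
thickness = 0.049 * 30 / 14.1 * 1000
thickness = 104.3 mm

104.3


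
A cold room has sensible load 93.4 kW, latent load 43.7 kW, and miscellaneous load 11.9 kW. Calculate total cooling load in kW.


Q_total = Q_s + Q_l + Q_misc
Q_total = 93.4 + 43.7 + 11.9
Q_total = 149.0 kW

149.0


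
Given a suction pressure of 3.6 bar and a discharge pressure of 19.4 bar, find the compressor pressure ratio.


PR = P_high / P_low
PR = 19.4 / 3.6
PR = 5.389

5.389


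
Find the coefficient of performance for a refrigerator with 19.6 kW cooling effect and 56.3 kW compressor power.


COP = Q_evap / W
COP = 19.6 / 56.3
COP = 0.348

0.348


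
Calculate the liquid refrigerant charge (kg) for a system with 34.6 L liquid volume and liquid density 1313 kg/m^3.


Charge = V * rho / 1000
Charge = 34.6 * 1313 / 1000
Charge = 45.43 kg

45.43


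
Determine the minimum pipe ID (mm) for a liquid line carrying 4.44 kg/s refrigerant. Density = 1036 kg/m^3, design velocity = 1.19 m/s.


A = m_dot / (rho * v) = 4.44 / (1036 * 1.19) = 0.003601440576 m^2
d = sqrt(4*A/pi) * 1000
d = 67.7 mm

67.7


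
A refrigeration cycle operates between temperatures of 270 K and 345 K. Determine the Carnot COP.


dT = 345 - 270 = 75 K
COP_carnot = T_cold / dT = 270 / 75
COP_carnot = 3.6

3.6


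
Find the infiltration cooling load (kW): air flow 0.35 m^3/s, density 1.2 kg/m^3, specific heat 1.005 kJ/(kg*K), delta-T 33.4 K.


Q = V_dot * rho * cp * dT
Q = 0.35 * 1.2 * 1.005 * 33.4
Q = 14.098 kW

14.098


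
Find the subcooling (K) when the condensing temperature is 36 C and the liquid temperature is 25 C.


Subcooling = T_cond - T_liquid
Subcooling = 36 - 25
Subcooling = 11 K

11


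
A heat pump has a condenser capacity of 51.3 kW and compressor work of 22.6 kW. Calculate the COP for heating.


COP_hp = Q_cond / W
COP_hp = 51.3 / 22.6
COP_hp = 2.27

2.27


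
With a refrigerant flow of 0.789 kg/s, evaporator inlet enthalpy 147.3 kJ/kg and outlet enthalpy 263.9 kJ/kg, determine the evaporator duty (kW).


dh = 263.9 - 147.3 = 116.6 kJ/kg
Q_evap = m_dot * dh = 0.789 * 116.6
Q_evap = 92.0 kW

92.0


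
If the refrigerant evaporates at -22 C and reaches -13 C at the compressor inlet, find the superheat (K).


Superheat = T_suction - T_evap
Superheat = -13 - (-22)
Superheat = 9 K

9


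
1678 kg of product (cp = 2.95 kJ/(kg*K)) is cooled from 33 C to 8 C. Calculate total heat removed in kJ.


dT = 33 - (8) = 25 K
Q = m * cp * dT = 1678 * 2.95 * 25
Q = 123753 kJ

123753


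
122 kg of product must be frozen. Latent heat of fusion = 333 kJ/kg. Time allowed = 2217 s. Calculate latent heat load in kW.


Q_lat = m * h_fg / t
Q_lat = 122 * 333 / 2217
Q_lat = 18.32 kW

18.32


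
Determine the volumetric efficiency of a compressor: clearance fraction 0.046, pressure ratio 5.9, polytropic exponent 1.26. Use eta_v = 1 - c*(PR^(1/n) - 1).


PR^(1/n) = 5.9^(1/1.26) = 4.0906028
eta_v = 1 - 0.046 * (4.0906028 - 1)
eta_v = 0.8578

0.8578


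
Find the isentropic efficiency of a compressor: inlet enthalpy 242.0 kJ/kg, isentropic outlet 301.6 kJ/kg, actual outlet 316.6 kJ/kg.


dh_ideal = 301.6 - 242.0 = 59.6 kJ/kg
dh_actual = 316.6 - 242.0 = 74.6 kJ/kg
eta_s = dh_ideal / dh_actual = 59.6 / 74.6
eta_s = 0.7989

0.7989


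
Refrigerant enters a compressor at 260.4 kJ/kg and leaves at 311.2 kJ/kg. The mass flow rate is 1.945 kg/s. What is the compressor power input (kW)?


dh = 311.2 - 260.4 = 50.8 kJ/kg
W = m_dot * dh = 1.945 * 50.8 = 98.81 kW

98.81


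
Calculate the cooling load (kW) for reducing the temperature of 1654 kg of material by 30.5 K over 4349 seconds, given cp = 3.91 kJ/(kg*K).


Q = m * cp * dT / t
Q = 1654 * 3.91 * 30.5 / 4349
Q = 45.355 kW

45.355


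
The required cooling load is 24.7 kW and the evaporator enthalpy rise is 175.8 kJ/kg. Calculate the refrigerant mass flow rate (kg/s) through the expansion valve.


m_dot = Q / dh
m_dot = 24.7 / 175.8
m_dot = 0.1405 kg/s

0.1405


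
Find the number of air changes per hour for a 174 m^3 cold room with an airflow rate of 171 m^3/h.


ACH = flow / volume
ACH = 171 / 174
ACH = 0.983

0.983


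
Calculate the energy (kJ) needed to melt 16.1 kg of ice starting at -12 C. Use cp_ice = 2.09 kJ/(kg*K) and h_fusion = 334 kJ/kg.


Sensible heat = cp * dT = 2.09 * 12 = 25.08 kJ/kg
Total per kg = 25.08 + 334 = 359.08 kJ/kg
Q = m * total = 16.1 * 359.08
Q = 5781.2 kJ

5781.2


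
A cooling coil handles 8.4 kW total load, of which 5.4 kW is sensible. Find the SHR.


SHR = Q_sensible / Q_total
SHR = 5.4 / 8.4
SHR = 0.643

0.643


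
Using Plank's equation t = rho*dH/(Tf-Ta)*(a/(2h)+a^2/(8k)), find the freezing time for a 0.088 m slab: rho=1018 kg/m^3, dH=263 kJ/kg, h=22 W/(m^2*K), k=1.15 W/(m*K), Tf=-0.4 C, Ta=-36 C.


dT = -0.4 - (-36) = 35.6 K
term1 = a/(2h) = 0.088/(2*22) = 0.002
term2 = a^2/(8k) = 0.088^2/(8*1.15) = 0.0008417391304
t = rho*dH*1000/dT * (term1 + term2)
t = 1018*263*1000/35.6 * (0.002 + 0.0008417391304)
t = 21372 s

21372


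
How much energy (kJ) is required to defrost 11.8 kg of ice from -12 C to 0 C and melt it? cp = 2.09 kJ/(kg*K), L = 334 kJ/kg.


Sensible heat = cp * dT = 2.09 * 12 = 25.08 kJ/kg
Total per kg = 25.08 + 334 = 359.08 kJ/kg
Q = m * total = 11.8 * 359.08
Q = 4237.1 kJ

4237.1


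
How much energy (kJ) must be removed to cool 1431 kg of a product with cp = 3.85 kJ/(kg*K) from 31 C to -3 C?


dT = 31 - (-3) = 34 K
Q = m * cp * dT = 1431 * 3.85 * 34
Q = 187318 kJ

187318


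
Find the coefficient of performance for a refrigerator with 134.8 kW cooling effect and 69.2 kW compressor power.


COP = Q_evap / W
COP = 134.8 / 69.2
COP = 1.948

1.948


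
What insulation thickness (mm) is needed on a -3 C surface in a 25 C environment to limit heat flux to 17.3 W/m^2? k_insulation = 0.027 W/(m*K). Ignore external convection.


dT = 25 - (-3) = 28 K
thickness = k * dT / q_max * 1000
thickness = 0.027 * 28 / 17.3 * 1000
thickness = 43.7 mm

43.7


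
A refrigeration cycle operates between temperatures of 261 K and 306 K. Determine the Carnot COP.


dT = 306 - 261 = 45 K
COP_carnot = T_cold / dT = 261 / 45
COP_carnot = 5.8

5.8


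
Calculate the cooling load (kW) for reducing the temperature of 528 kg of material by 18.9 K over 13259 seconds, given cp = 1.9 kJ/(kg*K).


Q = m * cp * dT / t
Q = 528 * 1.9 * 18.9 / 13259
Q = 1.43 kW

1.43


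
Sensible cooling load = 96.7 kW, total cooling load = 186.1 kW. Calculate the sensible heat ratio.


SHR = Q_sensible / Q_total
SHR = 96.7 / 186.1
SHR = 0.52

0.52


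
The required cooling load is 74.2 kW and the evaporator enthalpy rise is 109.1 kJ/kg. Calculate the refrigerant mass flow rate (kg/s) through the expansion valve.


m_dot = Q / dh
m_dot = 74.2 / 109.1
m_dot = 0.6801 kg/s

0.6801


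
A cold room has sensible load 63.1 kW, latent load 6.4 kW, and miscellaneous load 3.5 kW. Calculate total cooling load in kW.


Q_total = Q_s + Q_l + Q_misc
Q_total = 63.1 + 6.4 + 3.5
Q_total = 73.0 kW

73.0


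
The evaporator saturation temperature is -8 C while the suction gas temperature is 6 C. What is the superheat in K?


Superheat = T_suction - T_evap
Superheat = 6 - (-8)
Superheat = 14 K

14


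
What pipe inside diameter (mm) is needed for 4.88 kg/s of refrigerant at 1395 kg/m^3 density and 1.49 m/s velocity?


A = m_dot / (rho * v) = 4.88 / (1395 * 1.49) = 0.002347790527 m^2
d = sqrt(4*A/pi) * 1000
d = 54.7 mm

54.7


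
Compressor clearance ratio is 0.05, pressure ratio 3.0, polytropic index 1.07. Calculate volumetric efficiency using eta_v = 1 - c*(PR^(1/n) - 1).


PR^(1/n) = 3.0^(1/1.07) = 2.7919505
eta_v = 1 - 0.05 * (2.7919505 - 1)
eta_v = 0.9104

0.9104


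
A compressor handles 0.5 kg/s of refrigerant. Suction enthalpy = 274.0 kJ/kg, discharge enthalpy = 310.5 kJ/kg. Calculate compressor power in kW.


dh = 310.5 - 274.0 = 36.5 kJ/kg
W = m_dot * dh = 0.5 * 36.5 = 18.25 kW

18.25


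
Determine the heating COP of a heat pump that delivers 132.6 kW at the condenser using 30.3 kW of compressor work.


COP_hp = Q_cond / W
COP_hp = 132.6 / 30.3
COP_hp = 4.376

4.376


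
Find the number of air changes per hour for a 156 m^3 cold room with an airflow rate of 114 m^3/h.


ACH = flow / volume
ACH = 114 / 156
ACH = 0.731

0.731


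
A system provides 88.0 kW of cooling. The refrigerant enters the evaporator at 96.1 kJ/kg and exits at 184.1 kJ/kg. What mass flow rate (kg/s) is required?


dh = 184.1 - 96.1 = 88.0 kJ/kg
m_dot = Q / dh = 88.0 / 88.0 = 1.0 kg/s

1.0


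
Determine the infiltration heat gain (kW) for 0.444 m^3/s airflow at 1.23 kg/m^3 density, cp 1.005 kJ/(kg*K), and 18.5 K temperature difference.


Q = V_dot * rho * cp * dT
Q = 0.444 * 1.23 * 1.005 * 18.5
Q = 10.154 kW

10.154


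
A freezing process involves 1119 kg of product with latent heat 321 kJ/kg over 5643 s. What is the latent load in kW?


Q_lat = m * h_fg / t
Q_lat = 1119 * 321 / 5643
Q_lat = 63.65 kW

63.65


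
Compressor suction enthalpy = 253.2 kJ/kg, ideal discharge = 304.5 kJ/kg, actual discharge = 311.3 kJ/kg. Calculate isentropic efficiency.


dh_ideal = 304.5 - 253.2 = 51.3 kJ/kg
dh_actual = 311.3 - 253.2 = 58.1 kJ/kg
eta_s = dh_ideal / dh_actual = 51.3 / 58.1
eta_s = 0.883

0.883


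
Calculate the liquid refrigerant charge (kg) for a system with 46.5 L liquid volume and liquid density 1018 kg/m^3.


Charge = V * rho / 1000
Charge = 46.5 * 1018 / 1000
Charge = 47.34 kg

47.34


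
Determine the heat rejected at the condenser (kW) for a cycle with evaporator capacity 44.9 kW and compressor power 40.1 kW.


Q_cond = Q_evap + W
Q_cond = 44.9 + 40.1
Q_cond = 85.0 kW

85.0


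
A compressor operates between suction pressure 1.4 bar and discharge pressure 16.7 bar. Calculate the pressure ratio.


PR = P_high / P_low
PR = 16.7 / 1.4
PR = 11.929

11.929


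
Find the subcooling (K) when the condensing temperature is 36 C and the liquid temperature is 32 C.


Subcooling = T_cond - T_liquid
Subcooling = 36 - 32
Subcooling = 4 K

4


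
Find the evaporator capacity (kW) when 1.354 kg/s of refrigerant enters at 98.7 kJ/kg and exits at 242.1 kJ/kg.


dh = 242.1 - 98.7 = 143.4 kJ/kg
Q_evap = m_dot * dh = 1.354 * 143.4
Q_evap = 194.16 kW

194.16


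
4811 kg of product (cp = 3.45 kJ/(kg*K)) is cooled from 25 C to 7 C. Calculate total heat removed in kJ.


dT = 25 - (7) = 18 K
Q = m * cp * dT = 4811 * 3.45 * 18
Q = 298763 kJ

298763


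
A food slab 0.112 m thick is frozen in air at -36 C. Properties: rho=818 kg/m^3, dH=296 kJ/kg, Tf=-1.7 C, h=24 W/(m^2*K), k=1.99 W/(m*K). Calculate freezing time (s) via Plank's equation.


dT = -1.7 - (-36) = 34.3 K
term1 = a/(2h) = 0.112/(2*24) = 0.002333333333
term2 = a^2/(8k) = 0.112^2/(8*1.99) = 0.0007879396985
t = rho*dH*1000/dT * (term1 + term2)
t = 818*296*1000/34.3 * (0.002333333333 + 0.0007879396985)
t = 22033 s

22033


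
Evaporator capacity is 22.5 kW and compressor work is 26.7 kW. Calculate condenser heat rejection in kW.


Q_cond = Q_evap + W
Q_cond = 22.5 + 26.7
Q_cond = 49.2 kW

49.2


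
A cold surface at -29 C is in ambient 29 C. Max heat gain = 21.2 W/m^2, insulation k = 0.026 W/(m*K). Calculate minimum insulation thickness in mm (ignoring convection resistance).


dT = 29 - (-29) = 58 K
thickness = k * dT / q_max * 1000
thickness = 0.026 * 58 / 21.2 * 1000
thickness = 71.1 mm

71.1


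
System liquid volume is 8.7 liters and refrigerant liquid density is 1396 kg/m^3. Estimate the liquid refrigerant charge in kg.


Charge = V * rho / 1000
Charge = 8.7 * 1396 / 1000
Charge = 12.15 kg

12.15


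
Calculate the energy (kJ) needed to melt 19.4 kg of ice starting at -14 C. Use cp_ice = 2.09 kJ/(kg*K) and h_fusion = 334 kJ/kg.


Sensible heat = cp * dT = 2.09 * 14 = 29.26 kJ/kg
Total per kg = 29.26 + 334 = 363.26 kJ/kg
Q = m * total = 19.4 * 363.26
Q = 7047.2 kJ

7047.2


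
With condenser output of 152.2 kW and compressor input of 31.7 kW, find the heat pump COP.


COP_hp = Q_cond / W
COP_hp = 152.2 / 31.7
COP_hp = 4.801

4.801


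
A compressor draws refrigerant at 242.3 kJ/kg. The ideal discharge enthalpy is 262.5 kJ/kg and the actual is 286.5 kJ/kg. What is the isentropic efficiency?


dh_ideal = 262.5 - 242.3 = 20.2 kJ/kg
dh_actual = 286.5 - 242.3 = 44.2 kJ/kg
eta_s = dh_ideal / dh_actual = 20.2 / 44.2
eta_s = 0.457

0.457


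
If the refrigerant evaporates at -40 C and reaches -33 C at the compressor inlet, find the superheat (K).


Superheat = T_suction - T_evap
Superheat = -33 - (-40)
Superheat = 7 K

7


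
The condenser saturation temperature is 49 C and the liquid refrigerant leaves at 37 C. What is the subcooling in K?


Subcooling = T_cond - T_liquid
Subcooling = 49 - 37
Subcooling = 12 K

12


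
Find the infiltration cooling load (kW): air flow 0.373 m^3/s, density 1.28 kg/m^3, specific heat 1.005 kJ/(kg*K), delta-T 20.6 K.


Q = V_dot * rho * cp * dT
Q = 0.373 * 1.28 * 1.005 * 20.6
Q = 9.884 kW

9.884


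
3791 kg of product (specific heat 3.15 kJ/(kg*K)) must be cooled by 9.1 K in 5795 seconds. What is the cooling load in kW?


Q = m * cp * dT / t
Q = 3791 * 3.15 * 9.1 / 5795
Q = 18.752 kW

18.752


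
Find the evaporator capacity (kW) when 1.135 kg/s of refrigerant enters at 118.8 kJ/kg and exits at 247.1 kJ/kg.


dh = 247.1 - 118.8 = 128.3 kJ/kg
Q_evap = m_dot * dh = 1.135 * 128.3
Q_evap = 145.62 kW

145.62


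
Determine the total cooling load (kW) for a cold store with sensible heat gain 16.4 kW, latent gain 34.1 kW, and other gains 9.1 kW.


Q_total = Q_s + Q_l + Q_misc
Q_total = 16.4 + 34.1 + 9.1
Q_total = 59.6 kW

59.6


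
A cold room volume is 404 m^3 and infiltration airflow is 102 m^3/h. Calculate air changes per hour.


ACH = flow / volume
ACH = 102 / 404
ACH = 0.252

0.252


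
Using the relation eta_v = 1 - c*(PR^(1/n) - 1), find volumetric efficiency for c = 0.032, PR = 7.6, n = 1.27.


PR^(1/n) = 7.6^(1/1.27) = 4.93803325
eta_v = 1 - 0.032 * (4.93803325 - 1)
eta_v = 0.874

0.874


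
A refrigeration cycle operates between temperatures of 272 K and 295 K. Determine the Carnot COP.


dT = 295 - 272 = 23 K
COP_carnot = T_cold / dT = 272 / 23
COP_carnot = 11.826

11.826


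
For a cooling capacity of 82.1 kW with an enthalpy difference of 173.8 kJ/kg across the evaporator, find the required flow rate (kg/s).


m_dot = Q / dh
m_dot = 82.1 / 173.8
m_dot = 0.4724 kg/s

0.4724


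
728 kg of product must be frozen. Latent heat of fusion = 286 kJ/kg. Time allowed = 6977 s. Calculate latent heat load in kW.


Q_lat = m * h_fg / t
Q_lat = 728 * 286 / 6977
Q_lat = 29.84 kW

29.84


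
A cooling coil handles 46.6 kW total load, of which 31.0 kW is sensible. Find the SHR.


SHR = Q_sensible / Q_total
SHR = 31.0 / 46.6
SHR = 0.665

0.665


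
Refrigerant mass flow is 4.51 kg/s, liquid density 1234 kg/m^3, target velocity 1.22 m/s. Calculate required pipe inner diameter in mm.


A = m_dot / (rho * v) = 4.51 / (1234 * 1.22) = 0.002995722295 m^2
d = sqrt(4*A/pi) * 1000
d = 61.8 mm

61.8


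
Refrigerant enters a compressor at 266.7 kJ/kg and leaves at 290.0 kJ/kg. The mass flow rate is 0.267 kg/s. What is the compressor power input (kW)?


dh = 290.0 - 266.7 = 23.3 kJ/kg
W = m_dot * dh = 0.267 * 23.3 = 6.22 kW

6.22


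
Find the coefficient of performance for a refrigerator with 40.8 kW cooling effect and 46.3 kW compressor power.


COP = Q_evap / W
COP = 40.8 / 46.3
COP = 0.881

0.881


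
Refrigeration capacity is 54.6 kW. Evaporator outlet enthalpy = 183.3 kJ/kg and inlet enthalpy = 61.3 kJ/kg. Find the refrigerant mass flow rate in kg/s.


dh = 183.3 - 61.3 = 122.0 kJ/kg
m_dot = Q / dh = 54.6 / 122.0 = 0.4475 kg/s

0.4475


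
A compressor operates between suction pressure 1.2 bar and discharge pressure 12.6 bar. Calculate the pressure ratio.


PR = P_high / P_low
PR = 12.6 / 1.2
PR = 10.5

10.5


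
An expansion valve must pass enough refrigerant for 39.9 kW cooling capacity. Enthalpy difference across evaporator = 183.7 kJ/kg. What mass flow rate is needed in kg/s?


m_dot = Q / dh
m_dot = 39.9 / 183.7
m_dot = 0.2172 kg/s

0.2172


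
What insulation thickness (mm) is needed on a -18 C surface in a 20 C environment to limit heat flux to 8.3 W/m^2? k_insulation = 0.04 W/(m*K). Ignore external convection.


dT = 20 - (-18) = 38 K
thickness = k * dT / q_max * 1000
thickness = 0.04 * 38 / 8.3 * 1000
thickness = 183.1 mm

183.1


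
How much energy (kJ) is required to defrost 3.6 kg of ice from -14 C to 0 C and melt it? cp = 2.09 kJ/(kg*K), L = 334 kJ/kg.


Sensible heat = cp * dT = 2.09 * 14 = 29.26 kJ/kg
Total per kg = 29.26 + 334 = 363.26 kJ/kg
Q = m * total = 3.6 * 363.26
Q = 1307.7 kJ

1307.7


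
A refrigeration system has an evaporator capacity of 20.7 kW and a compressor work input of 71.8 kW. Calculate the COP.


COP = Q_evap / W
COP = 20.7 / 71.8
COP = 0.288

0.288


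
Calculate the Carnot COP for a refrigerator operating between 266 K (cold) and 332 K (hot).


dT = 332 - 266 = 66 K
COP_carnot = T_cold / dT = 266 / 66
COP_carnot = 4.03

4.03


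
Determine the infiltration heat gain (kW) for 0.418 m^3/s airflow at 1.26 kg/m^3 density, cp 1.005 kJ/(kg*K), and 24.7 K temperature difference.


Q = V_dot * rho * cp * dT
Q = 0.418 * 1.26 * 1.005 * 24.7
Q = 13.074 kW

13.074


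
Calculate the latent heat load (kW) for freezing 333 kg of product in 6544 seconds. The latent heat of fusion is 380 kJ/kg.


Q_lat = m * h_fg / t
Q_lat = 333 * 380 / 6544
Q_lat = 19.34 kW

19.34


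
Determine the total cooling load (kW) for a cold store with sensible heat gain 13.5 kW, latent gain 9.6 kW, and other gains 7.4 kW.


Q_total = Q_s + Q_l + Q_misc
Q_total = 13.5 + 9.6 + 7.4
Q_total = 30.5 kW

30.5


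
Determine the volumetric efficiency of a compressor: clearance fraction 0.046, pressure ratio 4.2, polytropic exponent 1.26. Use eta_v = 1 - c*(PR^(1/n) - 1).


PR^(1/n) = 4.2^(1/1.26) = 3.12350564
eta_v = 1 - 0.046 * (3.12350564 - 1)
eta_v = 0.9023

0.9023


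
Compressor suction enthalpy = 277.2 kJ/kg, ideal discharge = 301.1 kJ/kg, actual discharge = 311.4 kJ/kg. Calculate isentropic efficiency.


dh_ideal = 301.1 - 277.2 = 23.9 kJ/kg
dh_actual = 311.4 - 277.2 = 34.2 kJ/kg
eta_s = dh_ideal / dh_actual = 23.9 / 34.2
eta_s = 0.6988

0.6988


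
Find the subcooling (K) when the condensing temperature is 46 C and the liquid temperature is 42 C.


Subcooling = T_cond - T_liquid
Subcooling = 46 - 42
Subcooling = 4 K

4


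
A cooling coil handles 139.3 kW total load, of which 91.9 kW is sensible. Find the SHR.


SHR = Q_sensible / Q_total
SHR = 91.9 / 139.3
SHR = 0.66

0.66


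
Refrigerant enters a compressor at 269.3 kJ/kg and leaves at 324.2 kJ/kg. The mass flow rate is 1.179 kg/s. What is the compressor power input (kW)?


dh = 324.2 - 269.3 = 54.9 kJ/kg
W = m_dot * dh = 1.179 * 54.9 = 64.73 kW

64.73


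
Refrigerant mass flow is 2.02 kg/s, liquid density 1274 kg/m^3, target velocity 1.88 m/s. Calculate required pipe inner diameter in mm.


A = m_dot / (rho * v) = 2.02 / (1274 * 1.88) = 0.0008433815425 m^2
d = sqrt(4*A/pi) * 1000
d = 32.8 mm

32.8


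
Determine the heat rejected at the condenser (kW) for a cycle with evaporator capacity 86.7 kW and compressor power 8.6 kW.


Q_cond = Q_evap + W
Q_cond = 86.7 + 8.6
Q_cond = 95.3 kW

95.3


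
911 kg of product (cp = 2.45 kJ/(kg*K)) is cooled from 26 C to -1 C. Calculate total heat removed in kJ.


dT = 26 - (-1) = 27 K
Q = m * cp * dT = 911 * 2.45 * 27
Q = 60263 kJ

60263


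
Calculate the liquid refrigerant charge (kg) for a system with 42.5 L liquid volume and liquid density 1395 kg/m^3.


Charge = V * rho / 1000
Charge = 42.5 * 1395 / 1000
Charge = 59.29 kg

59.29


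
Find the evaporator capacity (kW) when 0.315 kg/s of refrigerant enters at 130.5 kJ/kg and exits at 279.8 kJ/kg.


dh = 279.8 - 130.5 = 149.3 kJ/kg
Q_evap = m_dot * dh = 0.315 * 149.3
Q_evap = 47.03 kW

47.03


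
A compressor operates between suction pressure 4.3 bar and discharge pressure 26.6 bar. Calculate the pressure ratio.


PR = P_high / P_low
PR = 26.6 / 4.3
PR = 6.186

6.186


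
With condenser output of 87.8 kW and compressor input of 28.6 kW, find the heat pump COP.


COP_hp = Q_cond / W
COP_hp = 87.8 / 28.6
COP_hp = 3.07

3.07


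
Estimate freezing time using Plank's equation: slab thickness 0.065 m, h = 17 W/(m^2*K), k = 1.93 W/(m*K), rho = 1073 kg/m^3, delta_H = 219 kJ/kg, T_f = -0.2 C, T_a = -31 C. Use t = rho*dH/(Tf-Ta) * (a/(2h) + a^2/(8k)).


dT = -0.2 - (-31) = 30.8 K
term1 = a/(2h) = 0.065/(2*17) = 0.001911764706
term2 = a^2/(8k) = 0.065^2/(8*1.93) = 0.0002736398964
t = rho*dH*1000/dT * (term1 + term2)
t = 1073*219*1000/30.8 * (0.001911764706 + 0.0002736398964)
t = 16673 s

16673


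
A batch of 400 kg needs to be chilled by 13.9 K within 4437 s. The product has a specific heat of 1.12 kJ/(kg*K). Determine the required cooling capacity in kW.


Q = m * cp * dT / t
Q = 400 * 1.12 * 13.9 / 4437
Q = 1.403 kW

1.403


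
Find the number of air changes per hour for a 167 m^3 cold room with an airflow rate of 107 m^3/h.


ACH = flow / volume
ACH = 107 / 167
ACH = 0.641

0.641


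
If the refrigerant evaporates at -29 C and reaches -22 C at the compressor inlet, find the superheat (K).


Superheat = T_suction - T_evap
Superheat = -22 - (-29)
Superheat = 7 K

7


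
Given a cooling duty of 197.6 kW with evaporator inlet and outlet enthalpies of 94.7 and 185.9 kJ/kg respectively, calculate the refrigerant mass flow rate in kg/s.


dh = 185.9 - 94.7 = 91.2 kJ/kg
m_dot = Q / dh = 197.6 / 91.2 = 2.1667 kg/s

2.1667


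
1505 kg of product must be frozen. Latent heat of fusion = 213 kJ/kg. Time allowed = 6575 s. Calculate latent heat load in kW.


Q_lat = m * h_fg / t
Q_lat = 1505 * 213 / 6575
Q_lat = 48.76 kW

48.76


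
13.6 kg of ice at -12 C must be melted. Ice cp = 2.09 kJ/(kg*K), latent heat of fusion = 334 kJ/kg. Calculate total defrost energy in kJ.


Sensible heat = cp * dT = 2.09 * 12 = 25.08 kJ/kg
Total per kg = 25.08 + 334 = 359.08 kJ/kg
Q = m * total = 13.6 * 359.08
Q = 4883.5 kJ

4883.5


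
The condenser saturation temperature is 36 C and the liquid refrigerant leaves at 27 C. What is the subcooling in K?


Subcooling = T_cond - T_liquid
Subcooling = 36 - 27
Subcooling = 9 K

9


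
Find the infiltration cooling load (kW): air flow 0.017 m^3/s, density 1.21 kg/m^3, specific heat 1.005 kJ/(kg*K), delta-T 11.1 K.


Q = V_dot * rho * cp * dT
Q = 0.017 * 1.21 * 1.005 * 11.1
Q = 0.229 kW

0.229


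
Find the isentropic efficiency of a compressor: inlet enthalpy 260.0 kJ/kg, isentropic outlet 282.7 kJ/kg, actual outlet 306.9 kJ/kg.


dh_ideal = 282.7 - 260.0 = 22.7 kJ/kg
dh_actual = 306.9 - 260.0 = 46.9 kJ/kg
eta_s = dh_ideal / dh_actual = 22.7 / 46.9
eta_s = 0.484

0.484


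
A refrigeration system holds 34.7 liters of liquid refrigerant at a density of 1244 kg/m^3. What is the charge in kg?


Charge = V * rho / 1000
Charge = 34.7 * 1244 / 1000
Charge = 43.17 kg

43.17


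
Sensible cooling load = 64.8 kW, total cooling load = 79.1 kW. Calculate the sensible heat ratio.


SHR = Q_sensible / Q_total
SHR = 64.8 / 79.1
SHR = 0.819

0.819


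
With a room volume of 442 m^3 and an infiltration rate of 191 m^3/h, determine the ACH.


ACH = flow / volume
ACH = 191 / 442
ACH = 0.432

0.432
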